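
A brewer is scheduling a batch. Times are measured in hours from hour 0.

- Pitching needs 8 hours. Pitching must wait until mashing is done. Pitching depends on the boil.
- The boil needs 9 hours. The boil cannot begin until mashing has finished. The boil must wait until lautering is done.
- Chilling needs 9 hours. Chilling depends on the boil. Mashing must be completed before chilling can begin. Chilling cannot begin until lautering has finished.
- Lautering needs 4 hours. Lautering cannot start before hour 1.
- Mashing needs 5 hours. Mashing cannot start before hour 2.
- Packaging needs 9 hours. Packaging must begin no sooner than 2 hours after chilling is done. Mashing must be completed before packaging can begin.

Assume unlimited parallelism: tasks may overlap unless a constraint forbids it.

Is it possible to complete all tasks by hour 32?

No

Lautering waits on its own release at hour 1, so it starts at hour 1 and finishes at 1 + 4 = hour 5.
Mashing cannot begin until its own release at hour 2. It runs from hour 2 to 2 + 5 = hour 7.
The boil needs all of mashing (finishes hour 7); lautering (finishes hour 5). That puts its earliest start at hour 7; it finishes at 7 + 9 = hour 16.
Pitching has to wait for mashing (finishes hour 7); the boil (finishes hour 16). The latest of these is hour 16, so pitching runs hour 16 to 16 + 8 = hour 24.
Chilling needs all of the boil (finishes hour 16); mashing (finishes hour 7); lautering (finishes hour 5). That puts its earliest start at hour 16; it finishes at 16 + 9 = hour 25.
Packaging has to wait for chilling (finishes hour 25, plus 2-hour gap → hour 27); mashing (finishes hour 7). The latest of these is hour 27, so packaging runs hour 27 to 27 + 9 = hour 36.
The earliest everything can be done is hour 36, which is after the deadline of 32, so it is not possible.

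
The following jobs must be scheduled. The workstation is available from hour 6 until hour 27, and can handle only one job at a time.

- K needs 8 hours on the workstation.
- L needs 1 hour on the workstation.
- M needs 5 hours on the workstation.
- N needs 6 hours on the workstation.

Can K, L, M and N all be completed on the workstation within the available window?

The workstation window is 27 − 6 = 21 hours.
Running back to back, the jobs need 8 + 1 + 5 + 6 = 20 hours on the workstation.
Since 20 ≤ 21, they fit within the window.

Yes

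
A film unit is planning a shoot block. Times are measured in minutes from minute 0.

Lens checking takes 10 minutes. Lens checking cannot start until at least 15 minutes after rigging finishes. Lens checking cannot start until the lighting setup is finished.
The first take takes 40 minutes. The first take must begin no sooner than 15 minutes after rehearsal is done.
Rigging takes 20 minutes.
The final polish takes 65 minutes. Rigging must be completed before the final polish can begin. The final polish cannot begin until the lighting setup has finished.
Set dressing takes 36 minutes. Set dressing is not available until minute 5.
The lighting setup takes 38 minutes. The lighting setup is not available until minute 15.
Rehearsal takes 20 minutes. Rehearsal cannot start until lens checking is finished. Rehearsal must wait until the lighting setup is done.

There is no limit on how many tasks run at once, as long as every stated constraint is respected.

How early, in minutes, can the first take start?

98

After its own release at minute 15, the lighting setup can start at minute 15 and finishes at minute 53.
Rigging has no prerequisites, so it starts at minute 0 and finishes at minute 20.
Lens checking needs all of rigging (finishes minute 20, plus 15-minute gap → minute 35); the lighting setup (finishes minute 53). That puts its earliest start at minute 53; it finishes at 53 + 10 = minute 63.
Rehearsal needs all of lens checking (finishes minute 63); the lighting setup (finishes minute 53). That puts its earliest start at minute 63; it finishes at 63 + 20 = minute 83.
The first take waits on rehearsal (finishes minute 83, plus 15-minute gap → minute 98), so the earliest it can start is minute 98.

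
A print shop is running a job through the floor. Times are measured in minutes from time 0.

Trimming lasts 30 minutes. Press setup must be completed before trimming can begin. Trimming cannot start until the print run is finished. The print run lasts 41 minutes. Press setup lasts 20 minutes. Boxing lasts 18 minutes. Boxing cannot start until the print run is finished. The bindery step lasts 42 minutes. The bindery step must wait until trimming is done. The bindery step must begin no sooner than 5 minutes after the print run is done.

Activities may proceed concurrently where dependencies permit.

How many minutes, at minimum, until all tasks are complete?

The print run has no prerequisites, so it starts at minute 0 and finishes at minute 41.
Boxing waits on the print run (finishes minute 41), so it starts at minute 41 and finishes at 41 + 18 = minute 59.
Nothing blocks press setup, so it runs from minute 0 to minute 20.
Trimming needs all of press setup (finishes minute 20); the print run (finishes minute 41). That puts its earliest start at minute 41; it finishes at 41 + 30 = minute 71.
For the bindery step: trimming (finishes minute 71); the print run (finishes minute 41, plus 5-minute gap → minute 46). Taking the maximum gives a start of minute 71, and it finishes at 71 + 42 = minute 113.
All tasks are finished once the last one completes. Finish times: Press setup at 20, The print run at 41, Trimming at 71, The bindery step at 113, Boxing at 59. The latest is minute 113.

113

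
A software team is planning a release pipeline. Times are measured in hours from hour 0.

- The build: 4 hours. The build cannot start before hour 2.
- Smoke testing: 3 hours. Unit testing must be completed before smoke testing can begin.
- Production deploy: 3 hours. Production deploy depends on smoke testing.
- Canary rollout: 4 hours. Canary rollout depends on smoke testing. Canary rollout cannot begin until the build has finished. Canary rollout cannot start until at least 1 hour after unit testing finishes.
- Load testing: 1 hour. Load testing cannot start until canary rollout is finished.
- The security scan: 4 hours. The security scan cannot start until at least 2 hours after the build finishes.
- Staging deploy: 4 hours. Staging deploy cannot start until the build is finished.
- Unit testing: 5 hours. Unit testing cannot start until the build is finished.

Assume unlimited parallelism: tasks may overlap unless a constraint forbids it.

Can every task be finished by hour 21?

Yes

After its own release at hour 2, the build can start at hour 2 and finishes at hour 6.
Staging deploy waits on the build (finishes hour 6), so it starts at hour 6 and finishes at 6 + 4 = hour 10.
The security scan cannot begin until the build (finishes hour 6, plus 2-hour gap → hour 8). It runs from hour 8 to 8 + 4 = hour 12.
Unit testing cannot begin until the build (finishes hour 6). It runs from hour 6 to 6 + 5 = hour 11.
Smoke testing cannot begin until unit testing (finishes hour 11). It runs from hour 11 to 11 + 3 = hour 14.
Production deploy cannot begin until smoke testing (finishes hour 14). It runs from hour 14 to 14 + 3 = hour 17.
Canary rollout has to wait for smoke testing (finishes hour 14); the build (finishes hour 6); unit testing (finishes hour 11, plus 1-hour gap → hour 12). The latest of these is hour 14, so canary rollout runs hour 14 to 14 + 4 = hour 18.
Load testing cannot begin until canary rollout (finishes hour 18). It runs from hour 18 to 18 + 1 = hour 19.
Every task is finished by hour 19, which is no later than the deadline of 21, so the schedule is feasible.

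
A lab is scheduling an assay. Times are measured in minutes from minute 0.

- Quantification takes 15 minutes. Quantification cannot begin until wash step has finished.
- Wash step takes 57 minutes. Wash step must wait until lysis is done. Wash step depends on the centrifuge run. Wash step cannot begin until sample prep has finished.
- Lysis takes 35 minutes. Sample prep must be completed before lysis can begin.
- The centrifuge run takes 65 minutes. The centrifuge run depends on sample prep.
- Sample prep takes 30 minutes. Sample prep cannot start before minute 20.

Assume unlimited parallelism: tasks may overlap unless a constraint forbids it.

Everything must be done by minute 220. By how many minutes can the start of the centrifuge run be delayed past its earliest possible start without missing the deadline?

Sample prep waits on its own release at minute 20, so it starts at minute 20 and finishes at 20 + 30 = minute 50.
After sample prep (finishes minute 50), the centrifuge run can start at minute 50 and finishes at minute 115.

Working backward from the deadline:
Quantification must finish by minute 220; it takes 15 minutes, so it must start by 220 − 15 = minute 205.
Wash step has to be done before quantification (must start by minute 205). That means finishing by minute 205, i.e. starting by 205 − 57 = minute 148.
The centrifuge run has to be done before wash step (must start by minute 148). That means finishing by minute 148, i.e. starting by 148 − 65 = minute 83.
So the centrifuge run can start as early as minute 50 and as late as minute 83, giving 83 − 50 = 33 minutes of slack.

33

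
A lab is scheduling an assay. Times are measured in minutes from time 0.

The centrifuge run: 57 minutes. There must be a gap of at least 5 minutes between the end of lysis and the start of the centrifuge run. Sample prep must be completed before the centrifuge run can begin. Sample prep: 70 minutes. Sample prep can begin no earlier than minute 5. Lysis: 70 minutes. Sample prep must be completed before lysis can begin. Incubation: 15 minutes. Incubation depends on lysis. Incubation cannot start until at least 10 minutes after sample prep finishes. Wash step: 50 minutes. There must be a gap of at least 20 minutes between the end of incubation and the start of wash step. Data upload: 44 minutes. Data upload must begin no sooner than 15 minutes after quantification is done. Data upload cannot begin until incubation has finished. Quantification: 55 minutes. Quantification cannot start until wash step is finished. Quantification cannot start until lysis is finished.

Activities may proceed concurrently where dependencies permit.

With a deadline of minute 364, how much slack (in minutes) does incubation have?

20

After its own release at minute 5, sample prep can start at minute 5 and finishes at minute 75.
Lysis cannot begin until sample prep (finishes minute 75). It runs from minute 75 to 75 + 70 = minute 145.
Incubation has to wait for lysis (finishes minute 145); sample prep (finishes minute 75, plus 10-minute gap → minute 85). The latest of these is minute 145, so incubation runs minute 145 to 145 + 15 = minute 160.

Working backward from the deadline:
To finish by minute 364, data upload (duration 44) must start no later than minute 320.
Quantification must finish before data upload (must start by minute 320, minus 15-minute gap → minute 305). With a 55-minute duration, quantification must start by 305 − 55 = minute 250.
Wash step must finish before quantification (must start by minute 250). With a 50-minute duration, wash step must start by 250 − 50 = minute 200.
Incubation feeds wash step (must start by minute 200, minus 20-minute gap → minute 180); data upload (must start by minute 320). Taking the minimum, incubation must finish by minute 180 and start by 180 − 15 = minute 165.
So incubation can start as early as minute 145 and as late as minute 165, giving 165 − 145 = 20 minutes of slack.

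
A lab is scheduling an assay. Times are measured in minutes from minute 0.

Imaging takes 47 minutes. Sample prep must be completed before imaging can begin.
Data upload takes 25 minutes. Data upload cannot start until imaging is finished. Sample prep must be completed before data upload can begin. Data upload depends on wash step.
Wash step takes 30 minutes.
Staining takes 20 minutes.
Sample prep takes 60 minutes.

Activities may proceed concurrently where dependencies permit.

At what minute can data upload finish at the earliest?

132

Wash step can start immediately at minute 0; it finishes at minute 30.
Nothing blocks sample prep, so it runs from minute 0 to minute 60.
After sample prep (finishes minute 60), imaging can start at minute 60 and finishes at minute 107.
Data upload has to wait for imaging (finishes minute 107); sample prep (finishes minute 60); wash step (finishes minute 30). The latest of these is minute 107, so data upload runs minute 107 to 107 + 25 = minute 132.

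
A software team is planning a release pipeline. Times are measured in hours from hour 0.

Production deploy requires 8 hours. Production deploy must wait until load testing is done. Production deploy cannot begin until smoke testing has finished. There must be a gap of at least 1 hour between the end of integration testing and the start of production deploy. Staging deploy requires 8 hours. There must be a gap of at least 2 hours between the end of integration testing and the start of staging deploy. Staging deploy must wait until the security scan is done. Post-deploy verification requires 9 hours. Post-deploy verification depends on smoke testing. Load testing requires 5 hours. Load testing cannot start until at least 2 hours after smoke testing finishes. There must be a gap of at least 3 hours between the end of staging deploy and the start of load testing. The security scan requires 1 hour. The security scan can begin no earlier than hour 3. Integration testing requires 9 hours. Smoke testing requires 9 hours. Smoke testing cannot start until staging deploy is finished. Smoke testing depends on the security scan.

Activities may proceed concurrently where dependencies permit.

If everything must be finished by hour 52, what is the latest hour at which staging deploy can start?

20

Nothing follows production deploy; the deadline of hour 52 is its only limit. It must start by 52 − 8 = hour 44.
Since production deploy (must start by hour 44) depends on it, load testing must finish by hour 44. Backing off its 5-hour duration gives a latest start of hour 39.
Post-deploy verification has no dependents, so it just needs to finish by hour 52. Starting by 52 − 9 = hour 43 achieves that.
Smoke testing has several dependents: load testing (must start by hour 39, minus 2-hour gap → hour 37); production deploy (must start by hour 44); post-deploy verification (must start by hour 43). The earliest of those limits is hour 37, so smoke testing must start by 37 − 9 = hour 28.
Staging deploy has several dependents: smoke testing (must start by hour 28); load testing (must start by hour 39, minus 3-hour gap → hour 36). The earliest of those limits is hour 28, so staging deploy must start by 28 − 8 = hour 20.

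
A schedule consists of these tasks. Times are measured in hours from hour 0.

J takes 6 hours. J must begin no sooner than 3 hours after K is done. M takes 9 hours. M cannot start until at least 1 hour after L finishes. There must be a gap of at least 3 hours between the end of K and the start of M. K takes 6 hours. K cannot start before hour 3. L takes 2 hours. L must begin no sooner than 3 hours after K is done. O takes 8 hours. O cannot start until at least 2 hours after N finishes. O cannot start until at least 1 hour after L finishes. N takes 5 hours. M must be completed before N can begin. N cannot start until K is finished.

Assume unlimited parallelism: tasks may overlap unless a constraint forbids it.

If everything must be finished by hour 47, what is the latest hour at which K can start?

11

J has no dependents, so it just needs to finish by hour 47. Starting by 47 − 6 = hour 41 achieves that.
Nothing follows O; the deadline of hour 47 is its only limit. It must start by 47 − 8 = hour 39.
Since O (must start by hour 39, minus 2-hour gap → hour 37) depends on it, N must finish by hour 37. Backing off its 5-hour duration gives a latest start of hour 32.
Since N (must start by hour 32) depends on it, M must finish by hour 32. Backing off its 9-hour duration gives a latest start of hour 23.
L feeds M (must start by hour 23, minus 1-hour gap → hour 22); O (must start by hour 39, minus 1-hour gap → hour 38). Taking the minimum, L must finish by hour 22 and start by 22 − 2 = hour 20.
K feeds J (must start by hour 41, minus 3-hour gap → hour 38); L (must start by hour 20, minus 3-hour gap → hour 17); M (must start by hour 23, minus 3-hour gap → hour 20); N (must start by hour 32). Taking the minimum, K must finish by hour 17 and start by 17 − 6 = hour 11.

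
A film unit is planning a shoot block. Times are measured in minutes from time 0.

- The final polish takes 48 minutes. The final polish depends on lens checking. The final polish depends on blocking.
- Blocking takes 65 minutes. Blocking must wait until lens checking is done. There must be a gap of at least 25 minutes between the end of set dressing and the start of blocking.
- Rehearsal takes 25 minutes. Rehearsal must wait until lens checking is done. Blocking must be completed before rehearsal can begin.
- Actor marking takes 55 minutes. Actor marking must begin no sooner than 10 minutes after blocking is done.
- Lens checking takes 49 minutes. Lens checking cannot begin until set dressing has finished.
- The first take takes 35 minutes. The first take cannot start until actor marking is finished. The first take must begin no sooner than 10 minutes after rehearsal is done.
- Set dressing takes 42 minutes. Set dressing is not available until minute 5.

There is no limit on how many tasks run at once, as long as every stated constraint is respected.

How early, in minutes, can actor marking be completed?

226

Set dressing waits on its own release at minute 5, so it starts at minute 5 and finishes at 5 + 42 = minute 47.
Lens checking cannot begin until set dressing (finishes minute 47). It runs from minute 47 to 47 + 49 = minute 96.
For blocking: lens checking (finishes minute 96); set dressing (finishes minute 47, plus 25-minute gap → minute 72). Taking the maximum gives a start of minute 96, and it finishes at 96 + 65 = minute 161.
Actor marking waits on blocking (finishes minute 161, plus 10-minute gap → minute 171), so it starts at minute 171 and finishes at 171 + 55 = minute 226.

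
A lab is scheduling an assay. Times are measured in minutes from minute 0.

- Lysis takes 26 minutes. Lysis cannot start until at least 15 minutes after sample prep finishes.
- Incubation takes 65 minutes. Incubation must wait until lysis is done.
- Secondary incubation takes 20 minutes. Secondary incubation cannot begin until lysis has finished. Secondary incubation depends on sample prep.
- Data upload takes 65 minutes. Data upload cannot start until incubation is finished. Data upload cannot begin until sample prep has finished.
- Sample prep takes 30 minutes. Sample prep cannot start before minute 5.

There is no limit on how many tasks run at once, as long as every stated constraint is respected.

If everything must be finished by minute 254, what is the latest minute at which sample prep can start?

Nothing follows data upload; the deadline of minute 254 is its only limit. It must start by 254 − 65 = minute 189.
Incubation must finish before data upload (must start by minute 189). With a 65-minute duration, incubation must start by 189 − 65 = minute 124.
Secondary incubation must finish by minute 254; it takes 20 minutes, so it must start by 254 − 20 = minute 234.
Lysis must finish in time for incubation (must start by minute 124); secondary incubation (must start by minute 234). The tightest is minute 124, so lysis must start by 124 − 26 = minute 98.
Sample prep must finish in time for lysis (must start by minute 98, minus 15-minute gap → minute 83); secondary incubation (must start by minute 234); data upload (must start by minute 189). The tightest is minute 83, so sample prep must start by 83 − 30 = minute 53.

53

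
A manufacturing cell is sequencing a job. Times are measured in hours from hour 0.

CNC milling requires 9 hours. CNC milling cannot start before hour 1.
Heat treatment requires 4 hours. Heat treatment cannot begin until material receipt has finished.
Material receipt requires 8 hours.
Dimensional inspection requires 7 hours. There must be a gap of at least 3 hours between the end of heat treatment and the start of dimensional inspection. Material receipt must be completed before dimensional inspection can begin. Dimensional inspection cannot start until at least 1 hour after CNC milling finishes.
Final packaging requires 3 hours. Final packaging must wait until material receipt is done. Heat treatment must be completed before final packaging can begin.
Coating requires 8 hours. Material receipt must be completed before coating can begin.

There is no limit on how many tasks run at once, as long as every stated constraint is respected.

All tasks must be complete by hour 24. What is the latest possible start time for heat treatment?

10

Nothing follows dimensional inspection; the deadline of hour 24 is its only limit. It must start by 24 − 7 = hour 17.
Final packaging must finish by hour 24; it takes 3 hours, so it must start by 24 − 3 = hour 21.
Heat treatment must finish in time for dimensional inspection (must start by hour 17, minus 3-hour gap → hour 14); final packaging (must start by hour 21). The tightest is hour 14, so heat treatment must start by 14 − 4 = hour 10.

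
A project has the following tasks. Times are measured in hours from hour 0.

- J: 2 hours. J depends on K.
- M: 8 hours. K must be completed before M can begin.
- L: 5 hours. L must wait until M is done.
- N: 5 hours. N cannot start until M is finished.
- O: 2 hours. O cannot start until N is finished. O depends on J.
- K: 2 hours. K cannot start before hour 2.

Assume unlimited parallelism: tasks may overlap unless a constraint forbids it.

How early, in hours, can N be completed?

17

K waits on its own release at hour 2, so it starts at hour 2 and finishes at 2 + 2 = hour 4.
After K (finishes hour 4), M can start at hour 4 and finishes at hour 12.
N waits on M (finishes hour 12), so it starts at hour 12 and finishes at 12 + 5 = hour 17.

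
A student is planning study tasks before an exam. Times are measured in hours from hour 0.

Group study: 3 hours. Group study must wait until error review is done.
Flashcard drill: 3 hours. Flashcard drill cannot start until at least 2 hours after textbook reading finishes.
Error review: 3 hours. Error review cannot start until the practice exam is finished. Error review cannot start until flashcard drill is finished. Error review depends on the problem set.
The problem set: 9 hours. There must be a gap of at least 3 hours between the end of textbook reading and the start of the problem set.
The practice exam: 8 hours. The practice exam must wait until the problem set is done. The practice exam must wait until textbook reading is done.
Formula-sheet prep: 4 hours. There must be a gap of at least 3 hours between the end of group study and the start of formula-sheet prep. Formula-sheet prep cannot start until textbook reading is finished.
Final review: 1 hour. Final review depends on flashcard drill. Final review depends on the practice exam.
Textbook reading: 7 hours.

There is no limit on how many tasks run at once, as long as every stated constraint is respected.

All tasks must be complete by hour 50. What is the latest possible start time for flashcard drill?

Formula-sheet prep has no dependents, so it just needs to finish by hour 50. Starting by 50 − 4 = hour 46 achieves that.
Group study must finish before formula-sheet prep (must start by hour 46, minus 3-hour gap → hour 43). With a 3-hour duration, group study must start by 43 − 3 = hour 40.
Error review must finish before group study (must start by hour 40). With a 3-hour duration, error review must start by 40 − 3 = hour 37.
Nothing follows final review; the deadline of hour 50 is its only limit. It must start by 50 − 1 = hour 49.
Flashcard drill must finish in time for error review (must start by hour 37); final review (must start by hour 49). The tightest is hour 37, so flashcard drill must start by 37 − 3 = hour 34.

34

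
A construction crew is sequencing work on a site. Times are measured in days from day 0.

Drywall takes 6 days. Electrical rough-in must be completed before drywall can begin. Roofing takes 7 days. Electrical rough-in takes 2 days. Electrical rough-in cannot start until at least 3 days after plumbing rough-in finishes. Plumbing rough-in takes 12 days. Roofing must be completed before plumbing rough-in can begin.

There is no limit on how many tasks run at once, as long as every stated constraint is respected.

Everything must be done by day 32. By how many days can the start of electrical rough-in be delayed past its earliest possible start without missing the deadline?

Roofing has no prerequisites, so it starts at day 0 and finishes at day 7.
After roofing (finishes day 7), plumbing rough-in can start at day 7 and finishes at day 19.
After plumbing rough-in (finishes day 19, plus 3-day gap → day 22), electrical rough-in can start at day 22 and finishes at day 24.

Working backward from the deadline:
To finish by day 32, drywall (duration 6) must start no later than day 26.
Electrical rough-in feeds into drywall (must start by day 26); so electrical rough-in must finish by day 26 and therefore start by day 24.
So electrical rough-in can start as early as day 22 and as late as day 24, giving 24 − 22 = 2 days of slack.

2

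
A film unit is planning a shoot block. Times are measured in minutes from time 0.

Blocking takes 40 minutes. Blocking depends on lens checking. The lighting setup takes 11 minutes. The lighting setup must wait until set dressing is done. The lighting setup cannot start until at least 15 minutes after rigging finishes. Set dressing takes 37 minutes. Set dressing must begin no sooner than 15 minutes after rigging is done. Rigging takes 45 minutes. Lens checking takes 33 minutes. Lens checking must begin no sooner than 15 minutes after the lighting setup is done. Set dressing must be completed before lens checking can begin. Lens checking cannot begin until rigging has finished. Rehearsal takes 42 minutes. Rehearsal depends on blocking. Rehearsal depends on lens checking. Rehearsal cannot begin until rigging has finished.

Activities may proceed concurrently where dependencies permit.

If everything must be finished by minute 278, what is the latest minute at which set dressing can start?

To finish by minute 278, rehearsal (duration 42) must start no later than minute 236.
Blocking feeds into rehearsal (must start by minute 236); so blocking must finish by minute 236 and therefore start by minute 196.
Lens checking has several dependents: blocking (must start by minute 196); rehearsal (must start by minute 236). The earliest of those limits is minute 196, so lens checking must start by 196 − 33 = minute 163.
The lighting setup must finish before lens checking (must start by minute 163, minus 15-minute gap → minute 148). With an 11-minute duration, the lighting setup must start by 148 − 11 = minute 137.
For set dressing: the lighting setup (must start by minute 137); lens checking (must start by minute 163). The most restrictive is minute 137; with a 37-minute duration, set dressing must start by minute 100.

100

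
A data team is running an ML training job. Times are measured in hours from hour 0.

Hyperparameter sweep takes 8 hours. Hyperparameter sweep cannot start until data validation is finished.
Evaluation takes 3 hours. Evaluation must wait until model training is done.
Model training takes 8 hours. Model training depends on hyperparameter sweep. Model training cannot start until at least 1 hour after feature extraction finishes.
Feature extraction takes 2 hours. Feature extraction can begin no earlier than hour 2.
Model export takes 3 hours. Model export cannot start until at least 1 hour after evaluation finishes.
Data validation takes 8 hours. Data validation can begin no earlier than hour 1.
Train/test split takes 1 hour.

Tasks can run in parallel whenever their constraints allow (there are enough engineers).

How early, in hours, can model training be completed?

25

After its own release at hour 2, feature extraction can start at hour 2 and finishes at hour 4.
Data validation cannot begin until its own release at hour 1. It runs from hour 1 to 1 + 8 = hour 9.
After data validation (finishes hour 9), hyperparameter sweep can start at hour 9 and finishes at hour 17.
Model training needs all of hyperparameter sweep (finishes hour 17); feature extraction (finishes hour 4, plus 1-hour gap → hour 5). That puts its earliest start at hour 17; it finishes at 17 + 8 = hour 25.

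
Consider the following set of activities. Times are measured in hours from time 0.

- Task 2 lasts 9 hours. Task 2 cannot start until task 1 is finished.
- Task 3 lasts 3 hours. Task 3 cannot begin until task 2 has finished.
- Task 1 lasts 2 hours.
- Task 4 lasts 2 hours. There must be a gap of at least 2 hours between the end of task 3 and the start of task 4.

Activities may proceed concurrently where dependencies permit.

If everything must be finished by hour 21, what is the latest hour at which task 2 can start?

5

Nothing follows task 4; the deadline of hour 21 is its only limit. It must start by 21 − 2 = hour 19.
Since task 4 (must start by hour 19, minus 2-hour gap → hour 17) depends on it, task 3 must finish by hour 17. Backing off its 3-hour duration gives a latest start of hour 14.
Task 2 must finish before task 3 (must start by hour 14). With a 9-hour duration, task 2 must start by 14 − 9 = hour 5.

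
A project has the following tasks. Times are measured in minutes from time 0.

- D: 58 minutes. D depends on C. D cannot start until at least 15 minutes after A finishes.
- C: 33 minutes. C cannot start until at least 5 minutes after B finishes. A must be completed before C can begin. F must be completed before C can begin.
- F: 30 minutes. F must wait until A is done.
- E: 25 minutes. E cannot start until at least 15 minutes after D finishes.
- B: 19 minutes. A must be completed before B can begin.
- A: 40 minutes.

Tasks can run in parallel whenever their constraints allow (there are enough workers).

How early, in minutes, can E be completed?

A has no prerequisites, so it starts at minute 0 and finishes at minute 40.
F cannot begin until A (finishes minute 40). It runs from minute 40 to 40 + 30 = minute 70.
B waits on A (finishes minute 40), so it starts at minute 40 and finishes at 40 + 19 = minute 59.
C needs all of B (finishes minute 59, plus 5-minute gap → minute 64); A (finishes minute 40); F (finishes minute 70). That puts its earliest start at minute 70; it finishes at 70 + 33 = minute 103.
D cannot start until C (finishes minute 103); A (finishes minute 40, plus 15-minute gap → minute 55). The controlling bound is minute 103, so D finishes at 103 + 58 = minute 161.
E cannot begin until D (finishes minute 161, plus 15-minute gap → minute 176). It runs from minute 176 to 176 + 25 = minute 201.

201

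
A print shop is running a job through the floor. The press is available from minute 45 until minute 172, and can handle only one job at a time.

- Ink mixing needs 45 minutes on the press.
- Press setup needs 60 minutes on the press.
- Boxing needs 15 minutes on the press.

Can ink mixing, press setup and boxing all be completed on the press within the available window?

The press window is 172 − 45 = 127 minutes.
Running back to back, the jobs need 45 + 60 + 15 = 120 minutes on the press.
Since 120 ≤ 127, they fit within the window.

Yes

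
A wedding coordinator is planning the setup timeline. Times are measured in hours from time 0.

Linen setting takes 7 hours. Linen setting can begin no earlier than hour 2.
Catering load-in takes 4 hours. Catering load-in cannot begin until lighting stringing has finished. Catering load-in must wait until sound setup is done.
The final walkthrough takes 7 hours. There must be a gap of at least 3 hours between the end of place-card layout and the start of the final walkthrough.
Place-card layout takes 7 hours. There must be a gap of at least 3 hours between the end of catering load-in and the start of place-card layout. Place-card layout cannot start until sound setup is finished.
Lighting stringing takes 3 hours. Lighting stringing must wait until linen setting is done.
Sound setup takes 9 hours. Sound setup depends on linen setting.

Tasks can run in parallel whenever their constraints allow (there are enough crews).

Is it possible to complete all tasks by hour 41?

Linen setting waits on its own release at hour 2, so it starts at hour 2 and finishes at 2 + 7 = hour 9.
After linen setting (finishes hour 9), sound setup can start at hour 9 and finishes at hour 18.
Lighting stringing waits on linen setting (finishes hour 9), so it starts at hour 9 and finishes at 9 + 3 = hour 12.
Catering load-in needs all of lighting stringing (finishes hour 12); sound setup (finishes hour 18). That puts its earliest start at hour 18; it finishes at 18 + 4 = hour 22.
Place-card layout cannot start until catering load-in (finishes hour 22, plus 3-hour gap → hour 25); sound setup (finishes hour 18). The controlling bound is hour 25, so place-card layout finishes at 25 + 7 = hour 32.
After place-card layout (finishes hour 32, plus 3-hour gap → hour 35), the final walkthrough can start at hour 35 and finishes at hour 42.
The earliest everything can be done is hour 42, which is after the deadline of 41, so it is not possible.

No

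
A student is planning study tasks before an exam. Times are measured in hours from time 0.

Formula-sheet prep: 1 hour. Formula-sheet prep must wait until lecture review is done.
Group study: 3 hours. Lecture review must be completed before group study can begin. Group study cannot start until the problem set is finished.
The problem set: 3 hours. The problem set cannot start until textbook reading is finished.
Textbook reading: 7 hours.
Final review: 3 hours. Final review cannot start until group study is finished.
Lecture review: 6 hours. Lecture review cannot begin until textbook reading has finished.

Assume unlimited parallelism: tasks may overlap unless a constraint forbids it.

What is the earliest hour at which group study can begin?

13

Textbook reading has no prerequisites, so it starts at hour 0 and finishes at hour 7.
The problem set waits on textbook reading (finishes hour 7), so it starts at hour 7 and finishes at 7 + 3 = hour 10.
After textbook reading (finishes hour 7), lecture review can start at hour 7 and finishes at hour 13.
Group study waits on lecture review (finishes hour 13); the problem set (finishes hour 10). The latest of these is hour 13, which is the earliest group study can start.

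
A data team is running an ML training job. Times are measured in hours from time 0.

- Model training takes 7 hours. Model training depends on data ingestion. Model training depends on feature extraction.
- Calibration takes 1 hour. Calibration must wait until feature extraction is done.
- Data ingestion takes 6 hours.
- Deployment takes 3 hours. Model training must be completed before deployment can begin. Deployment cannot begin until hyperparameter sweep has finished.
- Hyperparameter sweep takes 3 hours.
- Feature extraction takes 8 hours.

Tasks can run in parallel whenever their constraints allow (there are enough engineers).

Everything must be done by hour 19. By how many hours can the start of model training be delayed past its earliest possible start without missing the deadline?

1

Nothing blocks feature extraction, so it runs from hour 0 to hour 8.
Nothing blocks data ingestion, so it runs from hour 0 to hour 6.
Model training has to wait for data ingestion (finishes hour 6); feature extraction (finishes hour 8). The latest of these is hour 8, so model training runs hour 8 to 8 + 7 = hour 15.

Working backward from the deadline:
Deployment must finish by hour 19; it takes 3 hours, so it must start by 19 − 3 = hour 16.
Model training has to be done before deployment (must start by hour 16). That means finishing by hour 16, i.e. starting by 16 − 7 = hour 9.
So model training can start as early as hour 8 and as late as hour 9, giving 9 − 8 = 1 hour of slack.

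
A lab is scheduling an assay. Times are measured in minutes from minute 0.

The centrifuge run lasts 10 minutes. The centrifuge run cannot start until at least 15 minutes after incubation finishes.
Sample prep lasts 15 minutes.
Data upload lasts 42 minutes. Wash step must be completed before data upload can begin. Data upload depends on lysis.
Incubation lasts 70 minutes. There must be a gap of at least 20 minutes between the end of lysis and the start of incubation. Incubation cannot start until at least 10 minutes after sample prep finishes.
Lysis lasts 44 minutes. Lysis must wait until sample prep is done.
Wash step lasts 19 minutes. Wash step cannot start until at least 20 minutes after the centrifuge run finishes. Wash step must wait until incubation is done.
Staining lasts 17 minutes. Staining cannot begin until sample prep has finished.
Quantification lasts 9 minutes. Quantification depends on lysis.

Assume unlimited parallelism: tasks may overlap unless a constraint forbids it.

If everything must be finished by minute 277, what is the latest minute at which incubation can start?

101

Data upload must finish by minute 277; it takes 42 minutes, so it must start by 277 − 42 = minute 235.
Wash step has to be done before data upload (must start by minute 235). That means finishing by minute 235, i.e. starting by 235 − 19 = minute 216.
The centrifuge run feeds into wash step (must start by minute 216, minus 20-minute gap → minute 196); so the centrifuge run must finish by minute 196 and therefore start by minute 186.
For incubation: the centrifuge run (must start by minute 186, minus 15-minute gap → minute 171); wash step (must start by minute 216). The most restrictive is minute 171; with a 70-minute duration, incubation must start by minute 101.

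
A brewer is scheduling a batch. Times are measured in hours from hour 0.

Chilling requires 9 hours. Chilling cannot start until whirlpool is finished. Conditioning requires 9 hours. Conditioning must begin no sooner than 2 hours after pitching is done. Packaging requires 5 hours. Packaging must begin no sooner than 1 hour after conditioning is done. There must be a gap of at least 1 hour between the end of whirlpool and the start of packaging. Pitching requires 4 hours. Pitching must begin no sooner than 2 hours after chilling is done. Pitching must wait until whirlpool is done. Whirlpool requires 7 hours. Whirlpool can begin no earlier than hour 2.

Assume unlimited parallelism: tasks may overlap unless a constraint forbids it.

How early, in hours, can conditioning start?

26

After its own release at hour 2, whirlpool can start at hour 2 and finishes at hour 9.
Chilling waits on whirlpool (finishes hour 9), so it starts at hour 9 and finishes at 9 + 9 = hour 18.
Pitching has to wait for chilling (finishes hour 18, plus 2-hour gap → hour 20); whirlpool (finishes hour 9). The latest of these is hour 20, so pitching runs hour 20 to 20 + 4 = hour 24.
Conditioning waits on pitching (finishes hour 24, plus 2-hour gap → hour 26), so the earliest it can start is hour 26.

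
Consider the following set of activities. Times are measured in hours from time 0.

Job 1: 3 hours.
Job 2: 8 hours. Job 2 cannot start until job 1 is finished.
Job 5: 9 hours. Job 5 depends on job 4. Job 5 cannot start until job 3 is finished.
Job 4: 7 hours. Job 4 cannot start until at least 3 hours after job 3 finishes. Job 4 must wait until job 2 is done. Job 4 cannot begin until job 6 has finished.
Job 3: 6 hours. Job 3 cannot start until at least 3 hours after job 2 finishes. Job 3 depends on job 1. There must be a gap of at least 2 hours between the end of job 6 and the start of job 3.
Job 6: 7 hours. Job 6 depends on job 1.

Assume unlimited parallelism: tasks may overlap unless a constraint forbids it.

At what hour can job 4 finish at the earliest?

30

Job 1 can start immediately at hour 0; it finishes at hour 3.
Job 6 cannot begin until job 1 (finishes hour 3). It runs from hour 3 to 3 + 7 = hour 10.
After job 1 (finishes hour 3), job 2 can start at hour 3 and finishes at hour 11.
For job 3: job 2 (finishes hour 11, plus 3-hour gap → hour 14); job 1 (finishes hour 3); job 6 (finishes hour 10, plus 2-hour gap → hour 12). Taking the maximum gives a start of hour 14, and it finishes at 14 + 6 = hour 20.
Job 4 needs all of job 3 (finishes hour 20, plus 3-hour gap → hour 23); job 2 (finishes hour 11); job 6 (finishes hour 10). That puts its earliest start at hour 23; it finishes at 23 + 7 = hour 30.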